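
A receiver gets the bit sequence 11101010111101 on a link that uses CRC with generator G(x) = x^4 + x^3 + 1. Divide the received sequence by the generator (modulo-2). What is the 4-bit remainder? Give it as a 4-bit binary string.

0101

Modulo-2 division of 11101010111101 by 11001:
  pos 0: 11101 XOR 11001 = 00100
  pos 2: 10001 XOR 11001 = 01000
  pos 3: 10000 XOR 11001 = 01001
  pos 4: 10011 XOR 11001 = 01010
  pos 5: 10101 XOR 11001 = 01100
  pos 6: 11001 XOR 11001 = 00000
Remainder = 0101 (nonzero — an error is detected).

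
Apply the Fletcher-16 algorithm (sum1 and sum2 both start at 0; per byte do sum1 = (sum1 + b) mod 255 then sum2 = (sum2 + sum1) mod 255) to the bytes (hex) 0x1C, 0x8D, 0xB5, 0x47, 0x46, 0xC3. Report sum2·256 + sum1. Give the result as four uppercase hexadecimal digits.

Running sums (mod 255):
  after byte 0 (0x1C): sum1=28, sum2=28
  after byte 1 (0x8D): sum1=169, sum2=197
  after byte 2 (0xB5): sum1=95, sum2=37
  after byte 3 (0x47): sum1=166, sum2=203
  after byte 4 (0x46): sum1=236, sum2=184
  after byte 5 (0xC3): sum1=176, sum2=105
Checksum = sum2·256 + sum1 = 105·256 + 176 = 27056 = 0x69B0.

69B0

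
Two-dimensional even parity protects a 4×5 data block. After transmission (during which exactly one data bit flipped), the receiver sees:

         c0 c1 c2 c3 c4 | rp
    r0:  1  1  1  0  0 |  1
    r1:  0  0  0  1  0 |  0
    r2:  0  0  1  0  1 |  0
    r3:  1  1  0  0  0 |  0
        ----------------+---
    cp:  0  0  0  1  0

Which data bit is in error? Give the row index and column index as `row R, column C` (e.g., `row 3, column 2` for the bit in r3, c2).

row 1, column 4

Recompute each row's even parity and compare to rp:
  r0: data parity 1, sent rp 1 → ok
  r1: data parity 1, sent rp 0 → mismatch
  r2: data parity 0, sent rp 0 → ok
  r3: data parity 0, sent rp 0 → ok
Recompute each column's even parity and compare to cp:
  c0: data parity 0, sent cp 0 → ok
  c1: data parity 0, sent cp 0 → ok
  c2: data parity 0, sent cp 0 → ok
  c3: data parity 1, sent cp 1 → ok
  c4: data parity 1, sent cp 0 → mismatch
Exactly one row (r1) and one column (c4) fail → the flipped bit is at their intersection.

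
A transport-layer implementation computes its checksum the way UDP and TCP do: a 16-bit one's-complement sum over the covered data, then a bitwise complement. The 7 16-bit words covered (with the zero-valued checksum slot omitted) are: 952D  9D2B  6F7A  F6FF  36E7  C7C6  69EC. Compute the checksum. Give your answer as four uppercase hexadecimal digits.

One's-complement addition (fold any carry out of bit 15 back into bit 0):
  0x952D + 0x9D2B = 0x13258 → wrap carry → 0x3259
  0x3259 + 0x6F7A = 0x0A1D3
  0xA1D3 + 0xF6FF = 0x198D2 → wrap carry → 0x98D3
  0x98D3 + 0x36E7 = 0x0CFBA
  0xCFBA + 0xC7C6 = 0x19780 → wrap carry → 0x9781
  0x9781 + 0x69EC = 0x1016D → wrap carry → 0x016E
One's-complement sum = 0x016E.
Checksum = ~0x016E & 0xFFFF = 0xFE91.

FE91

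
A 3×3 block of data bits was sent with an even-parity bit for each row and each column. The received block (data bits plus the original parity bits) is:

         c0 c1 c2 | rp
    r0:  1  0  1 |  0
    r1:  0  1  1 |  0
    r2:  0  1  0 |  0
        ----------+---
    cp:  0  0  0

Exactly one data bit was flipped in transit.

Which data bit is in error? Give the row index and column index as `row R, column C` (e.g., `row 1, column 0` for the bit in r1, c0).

row 2, column 0

Recompute each row's even parity and compare to rp:
  r0: data parity 0, sent rp 0 → ok
  r1: data parity 0, sent rp 0 → ok
  r2: data parity 1, sent rp 0 → mismatch
Recompute each column's even parity and compare to cp:
  c0: data parity 1, sent cp 0 → mismatch
  c1: data parity 0, sent cp 0 → ok
  c2: data parity 0, sent cp 0 → ok
Exactly one row (r2) and one column (c0) fail → the flipped bit is at their intersection.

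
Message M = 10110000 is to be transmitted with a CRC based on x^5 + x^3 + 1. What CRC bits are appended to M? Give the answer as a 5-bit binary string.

10000

Append 5 zeros: 1011000000000. Divide by 101001 (XOR where the leading bit is 1):
  pos 0: 101100 XOR 101001 = 000101
  pos 3: 101000 XOR 101001 = 000001
Remainder (last 5 bits) = 10000. This is the CRC / FCS.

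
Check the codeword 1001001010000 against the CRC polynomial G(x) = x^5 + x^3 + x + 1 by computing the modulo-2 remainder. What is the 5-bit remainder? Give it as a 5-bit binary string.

00000

Modulo-2 division of 1001001010000 by 101011:
  pos 0: 100100 XOR 101011 = 001111
  pos 2: 111110 XOR 101011 = 010101
  pos 3: 101011 XOR 101011 = 000000
Remainder = 00000 (zero — the frame passes the CRC check).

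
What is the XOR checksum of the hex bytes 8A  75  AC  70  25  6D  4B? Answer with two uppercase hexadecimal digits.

XOR the bytes together:
  start with 0x8A
  0x8A ⊕ 0x75 = 0xFF
  0xFF ⊕ 0xAC = 0x53
  0x53 ⊕ 0x70 = 0x23
  0x23 ⊕ 0x25 = 0x06
  0x06 ⊕ 0x6D = 0x6B
  0x6B ⊕ 0x4B = 0x20

20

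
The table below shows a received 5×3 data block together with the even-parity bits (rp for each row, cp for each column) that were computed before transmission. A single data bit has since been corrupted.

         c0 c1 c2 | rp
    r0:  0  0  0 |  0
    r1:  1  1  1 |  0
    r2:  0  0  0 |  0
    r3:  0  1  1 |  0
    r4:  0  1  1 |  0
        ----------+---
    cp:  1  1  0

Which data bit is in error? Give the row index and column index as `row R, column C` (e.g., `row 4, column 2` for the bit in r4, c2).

row 1, column 2

Recompute each row's even parity and compare to rp:
  r0: data parity 0, sent rp 0 → ok
  r1: data parity 1, sent rp 0 → mismatch
  r2: data parity 0, sent rp 0 → ok
  r3: data parity 0, sent rp 0 → ok
  r4: data parity 0, sent rp 0 → ok
Recompute each column's even parity and compare to cp:
  c0: data parity 1, sent cp 1 → ok
  c1: data parity 1, sent cp 1 → ok
  c2: data parity 1, sent cp 0 → mismatch
Exactly one row (r1) and one column (c2) fail → the flipped bit is at their intersection.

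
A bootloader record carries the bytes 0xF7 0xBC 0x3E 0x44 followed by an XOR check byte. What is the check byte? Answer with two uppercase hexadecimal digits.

31

XOR the bytes together:
  start with 0xF7
  0xF7 ⊕ 0xBC = 0x4B
  0x4B ⊕ 0x3E = 0x75
  0x75 ⊕ 0x44 = 0x31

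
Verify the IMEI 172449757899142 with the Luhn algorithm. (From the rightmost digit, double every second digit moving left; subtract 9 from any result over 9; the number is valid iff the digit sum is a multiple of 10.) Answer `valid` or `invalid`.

From the right, keep odd positions and double even positions (subtract 9 from any doubled value over 9):
  doubled (positions 2,4,...): 8 9 7 1 9 8 5 → sum 47
  kept (positions 1,3,...): 2 1 9 7 7 4 2 1 → sum 33
Total = 80.
80 mod 10 = 0, so the number is valid.

valid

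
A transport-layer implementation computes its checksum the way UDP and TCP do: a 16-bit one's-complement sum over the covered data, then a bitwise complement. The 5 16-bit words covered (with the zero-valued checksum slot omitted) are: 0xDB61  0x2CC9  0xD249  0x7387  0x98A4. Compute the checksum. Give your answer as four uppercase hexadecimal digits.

One's-complement addition (fold any carry out of bit 15 back into bit 0):
  0xDB61 + 0x2CC9 = 0x1082A → wrap carry → 0x082B
  0x082B + 0xD249 = 0x0DA74
  0xDA74 + 0x7387 = 0x14DFB → wrap carry → 0x4DFC
  0x4DFC + 0x98A4 = 0x0E6A0
One's-complement sum = 0xE6A0.
Checksum = ~0xE6A0 & 0xFFFF = 0x195F.

195F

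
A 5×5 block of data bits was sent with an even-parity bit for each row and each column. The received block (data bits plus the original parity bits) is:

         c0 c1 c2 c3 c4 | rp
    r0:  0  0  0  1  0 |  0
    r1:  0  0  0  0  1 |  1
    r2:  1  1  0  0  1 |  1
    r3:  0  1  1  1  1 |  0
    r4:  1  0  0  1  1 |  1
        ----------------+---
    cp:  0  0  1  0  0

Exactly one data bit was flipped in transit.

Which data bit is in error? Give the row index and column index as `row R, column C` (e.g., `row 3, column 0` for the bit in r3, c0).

Recompute each row's even parity and compare to rp:
  r0: data parity 1, sent rp 0 → mismatch
  r1: data parity 1, sent rp 1 → ok
  r2: data parity 1, sent rp 1 → ok
  r3: data parity 0, sent rp 0 → ok
  r4: data parity 1, sent rp 1 → ok
Recompute each column's even parity and compare to cp:
  c0: data parity 0, sent cp 0 → ok
  c1: data parity 0, sent cp 0 → ok
  c2: data parity 1, sent cp 1 → ok
  c3: data parity 1, sent cp 0 → mismatch
  c4: data parity 0, sent cp 0 → ok
Exactly one row (r0) and one column (c3) fail → the flipped bit is at their intersection.

row 0, column 3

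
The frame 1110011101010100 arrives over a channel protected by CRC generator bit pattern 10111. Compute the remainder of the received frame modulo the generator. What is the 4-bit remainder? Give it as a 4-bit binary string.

1110

Modulo-2 division of 1110011101010100 by 10111:
  pos 0: 11100 XOR 10111 = 01011
  pos 1: 10111 XOR 10111 = 00000
  pos 6: 11010 XOR 10111 = 01101
  pos 7: 11011 XOR 10111 = 01100
  pos 8: 11000 XOR 10111 = 01111
  pos 9: 11111 XOR 10111 = 01000
  pos 10: 10000 XOR 10111 = 00111
Remainder = 1110 (nonzero — an error is detected).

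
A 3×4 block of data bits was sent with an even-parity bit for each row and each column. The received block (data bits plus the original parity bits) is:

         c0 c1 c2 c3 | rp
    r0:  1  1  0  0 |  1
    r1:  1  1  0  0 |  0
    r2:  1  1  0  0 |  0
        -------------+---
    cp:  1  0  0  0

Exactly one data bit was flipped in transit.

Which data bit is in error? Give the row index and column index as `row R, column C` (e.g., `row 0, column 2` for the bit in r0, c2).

row 0, column 1

Recompute each row's even parity and compare to rp:
  r0: data parity 0, sent rp 1 → mismatch
  r1: data parity 0, sent rp 0 → ok
  r2: data parity 0, sent rp 0 → ok
Recompute each column's even parity and compare to cp:
  c0: data parity 1, sent cp 1 → ok
  c1: data parity 1, sent cp 0 → mismatch
  c2: data parity 0, sent cp 0 → ok
  c3: data parity 0, sent cp 0 → ok
Exactly one row (r0) and one column (c1) fail → the flipped bit is at their intersection.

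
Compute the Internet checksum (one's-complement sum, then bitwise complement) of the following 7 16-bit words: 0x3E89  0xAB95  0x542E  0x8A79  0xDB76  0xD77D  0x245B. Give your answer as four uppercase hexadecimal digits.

5FE9

One's-complement addition (fold any carry out of bit 15 back into bit 0):
  0x3E89 + 0xAB95 = 0x0EA1E
  0xEA1E + 0x542E = 0x13E4C → wrap carry → 0x3E4D
  0x3E4D + 0x8A79 = 0x0C8C6
  0xC8C6 + 0xDB76 = 0x1A43C → wrap carry → 0xA43D
  0xA43D + 0xD77D = 0x17BBA → wrap carry → 0x7BBB
  0x7BBB + 0x245B = 0x0A016
One's-complement sum = 0xA016.
Checksum = ~0xA016 & 0xFFFF = 0x5FE9.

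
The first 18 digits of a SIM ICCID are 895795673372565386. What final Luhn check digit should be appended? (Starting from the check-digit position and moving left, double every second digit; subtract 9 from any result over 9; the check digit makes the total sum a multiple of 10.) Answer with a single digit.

2

Partial digits right→left: 6 8 3 5 6 5 2 7 3 3 7 6 5 9 7 5 9 8
Double every second digit counting from the check-digit position (so the 1st, 3rd, 5th, ... of the partial from the right).
  doubled (with −9 where >9): 3 6 3 4 6 5 1 5 9 → sum 42
  kept as-is: 8 5 5 7 3 6 9 5 8 → sum 56
Total = 42 + 56 = 98.
Check digit = (10 − (98 mod 10)) mod 10 = 2.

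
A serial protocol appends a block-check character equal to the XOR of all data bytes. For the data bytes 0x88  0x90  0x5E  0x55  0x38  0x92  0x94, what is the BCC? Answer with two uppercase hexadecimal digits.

XOR the bytes together:
  start with 0x88
  0x88 ⊕ 0x90 = 0x18
  0x18 ⊕ 0x5E = 0x46
  0x46 ⊕ 0x55 = 0x13
  0x13 ⊕ 0x38 = 0x2B
  0x2B ⊕ 0x92 = 0xB9
  0xB9 ⊕ 0x94 = 0x2D

2D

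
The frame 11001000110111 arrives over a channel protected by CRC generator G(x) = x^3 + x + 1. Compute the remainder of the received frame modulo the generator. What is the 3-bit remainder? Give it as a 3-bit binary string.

000

Modulo-2 division of 11001000110111 by 1011:
  pos 0: 1100 XOR 1011 = 0111
  pos 1: 1111 XOR 1011 = 0100
  pos 2: 1000 XOR 1011 = 0011
  pos 4: 1100 XOR 1011 = 0111
  pos 5: 1111 XOR 1011 = 0100
  pos 6: 1001 XOR 1011 = 0010
  pos 8: 1001 XOR 1011 = 0010
  pos 10: 1011 XOR 1011 = 0000
Remainder = 000 (zero — the frame passes the CRC check).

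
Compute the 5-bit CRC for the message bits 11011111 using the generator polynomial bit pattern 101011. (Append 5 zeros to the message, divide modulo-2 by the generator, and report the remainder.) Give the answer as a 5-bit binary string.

11111

Append 5 zeros: 1101111100000. Divide by 101011 (XOR where the leading bit is 1):
  pos 0: 110111 XOR 101011 = 011100
  pos 1: 111001 XOR 101011 = 010010
  pos 2: 100101 XOR 101011 = 001110
  pos 4: 111000 XOR 101011 = 010011
  pos 5: 100110 XOR 101011 = 001101
  pos 7: 110100 XOR 101011 = 011111
Remainder (last 5 bits) = 11111. This is the CRC / FCS.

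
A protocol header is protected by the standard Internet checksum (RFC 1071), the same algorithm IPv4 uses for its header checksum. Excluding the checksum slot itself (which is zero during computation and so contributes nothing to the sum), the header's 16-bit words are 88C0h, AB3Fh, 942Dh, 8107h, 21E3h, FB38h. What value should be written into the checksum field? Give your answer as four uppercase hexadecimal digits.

99AE

One's-complement addition (fold any carry out of bit 15 back into bit 0):
  0x88C0 + 0xAB3F = 0x133FF → wrap carry → 0x3400
  0x3400 + 0x942D = 0x0C82D
  0xC82D + 0x8107 = 0x14934 → wrap carry → 0x4935
  0x4935 + 0x21E3 = 0x06B18
  0x6B18 + 0xFB38 = 0x16650 → wrap carry → 0x6651
One's-complement sum = 0x6651.
Checksum = ~0x6651 & 0xFFFF = 0x99AE.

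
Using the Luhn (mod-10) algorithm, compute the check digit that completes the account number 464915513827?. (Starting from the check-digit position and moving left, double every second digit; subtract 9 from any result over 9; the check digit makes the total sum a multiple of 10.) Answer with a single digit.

4

Partial digits right→left: 7 2 8 3 1 5 5 1 9 4 6 4
Double every second digit counting from the check-digit position (so the 1st, 3rd, 5th, ... of the partial from the right).
  doubled (with −9 where >9): 5 7 2 1 9 3 → sum 27
  kept as-is: 2 3 5 1 4 4 → sum 19
Total = 27 + 19 = 46.
Check digit = (10 − (46 mod 10)) mod 10 = 4.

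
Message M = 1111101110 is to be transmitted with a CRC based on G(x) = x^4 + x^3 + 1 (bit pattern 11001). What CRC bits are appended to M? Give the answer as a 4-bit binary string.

0100

Append 4 zeros: 11111011100000. Divide by 11001 (XOR where the leading bit is 1):
  pos 0: 11111 XOR 11001 = 00110
  pos 2: 11001 XOR 11001 = 00000
  pos 7: 11000 XOR 11001 = 00001
Remainder (last 4 bits) = 0100. This is the CRC / FCS.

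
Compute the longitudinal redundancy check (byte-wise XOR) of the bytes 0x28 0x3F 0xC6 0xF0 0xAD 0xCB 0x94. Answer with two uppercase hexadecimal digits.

D3

XOR the bytes together:
  start with 0x28
  0x28 ⊕ 0x3F = 0x17
  0x17 ⊕ 0xC6 = 0xD1
  0xD1 ⊕ 0xF0 = 0x21
  0x21 ⊕ 0xAD = 0x8C
  0x8C ⊕ 0xCB = 0x47
  0x47 ⊕ 0x94 = 0xD3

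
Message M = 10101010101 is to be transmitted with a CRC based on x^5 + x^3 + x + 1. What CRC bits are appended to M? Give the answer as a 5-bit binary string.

00011

Append 5 zeros: 1010101010100000. Divide by 101011 (XOR where the leading bit is 1):
  pos 0: 101010 XOR 101011 = 000001
  pos 5: 110101 XOR 101011 = 011110
  pos 6: 111100 XOR 101011 = 010111
  pos 7: 101110 XOR 101011 = 000101
  pos 10: 101000 XOR 101011 = 000011
Remainder (last 5 bits) = 00011. This is the CRC / FCS.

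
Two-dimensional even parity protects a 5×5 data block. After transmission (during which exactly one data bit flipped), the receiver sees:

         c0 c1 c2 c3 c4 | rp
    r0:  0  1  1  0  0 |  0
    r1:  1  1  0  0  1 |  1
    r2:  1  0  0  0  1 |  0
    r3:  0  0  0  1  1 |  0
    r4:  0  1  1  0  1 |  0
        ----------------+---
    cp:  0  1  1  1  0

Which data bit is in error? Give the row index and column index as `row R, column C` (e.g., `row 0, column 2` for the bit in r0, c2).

row 4, column 2

Recompute each row's even parity and compare to rp:
  r0: data parity 0, sent rp 0 → ok
  r1: data parity 1, sent rp 1 → ok
  r2: data parity 0, sent rp 0 → ok
  r3: data parity 0, sent rp 0 → ok
  r4: data parity 1, sent rp 0 → mismatch
Recompute each column's even parity and compare to cp:
  c0: data parity 0, sent cp 0 → ok
  c1: data parity 1, sent cp 1 → ok
  c2: data parity 0, sent cp 1 → mismatch
  c3: data parity 1, sent cp 1 → ok
  c4: data parity 0, sent cp 0 → ok
Exactly one row (r4) and one column (c2) fail → the flipped bit is at their intersection.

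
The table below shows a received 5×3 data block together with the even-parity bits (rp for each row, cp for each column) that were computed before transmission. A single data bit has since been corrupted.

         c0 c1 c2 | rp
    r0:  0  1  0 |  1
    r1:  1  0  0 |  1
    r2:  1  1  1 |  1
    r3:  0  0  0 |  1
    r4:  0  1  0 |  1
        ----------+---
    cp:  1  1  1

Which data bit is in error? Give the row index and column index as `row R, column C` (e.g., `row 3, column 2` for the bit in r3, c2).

row 3, column 0

Recompute each row's even parity and compare to rp:
  r0: data parity 1, sent rp 1 → ok
  r1: data parity 1, sent rp 1 → ok
  r2: data parity 1, sent rp 1 → ok
  r3: data parity 0, sent rp 1 → mismatch
  r4: data parity 1, sent rp 1 → ok
Recompute each column's even parity and compare to cp:
  c0: data parity 0, sent cp 1 → mismatch
  c1: data parity 1, sent cp 1 → ok
  c2: data parity 1, sent cp 1 → ok
Exactly one row (r3) and one column (c0) fail → the flipped bit is at their intersection.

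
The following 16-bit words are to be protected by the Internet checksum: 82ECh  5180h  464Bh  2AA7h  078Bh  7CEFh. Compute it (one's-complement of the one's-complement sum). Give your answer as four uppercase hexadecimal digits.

One's-complement addition (fold any carry out of bit 15 back into bit 0):
  0x82EC + 0x5180 = 0x0D46C
  0xD46C + 0x464B = 0x11AB7 → wrap carry → 0x1AB8
  0x1AB8 + 0x2AA7 = 0x0455F
  0x455F + 0x078B = 0x04CEA
  0x4CEA + 0x7CEF = 0x0C9D9
One's-complement sum = 0xC9D9.
Checksum = ~0xC9D9 & 0xFFFF = 0x3626.

3626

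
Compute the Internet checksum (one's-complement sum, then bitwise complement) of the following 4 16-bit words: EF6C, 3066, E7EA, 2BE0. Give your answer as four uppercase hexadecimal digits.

CC61

One's-complement addition (fold any carry out of bit 15 back into bit 0):
  0xEF6C + 0x3066 = 0x11FD2 → wrap carry → 0x1FD3
  0x1FD3 + 0xE7EA = 0x107BD → wrap carry → 0x07BE
  0x07BE + 0x2BE0 = 0x0339E
One's-complement sum = 0x339E.
Checksum = ~0x339E & 0xFFFF = 0xCC61.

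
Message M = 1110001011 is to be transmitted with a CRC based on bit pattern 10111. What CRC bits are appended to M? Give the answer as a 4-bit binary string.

1010

Append 4 zeros: 11100010110000. Divide by 10111 (XOR where the leading bit is 1):
  pos 0: 11100 XOR 10111 = 01011
  pos 1: 10110 XOR 10111 = 00001
  pos 5: 11011 XOR 10111 = 01100
  pos 6: 11000 XOR 10111 = 01111
  pos 7: 11110 XOR 10111 = 01001
  pos 8: 10010 XOR 10111 = 00101
Remainder (last 4 bits) = 1010. This is the CRC / FCS.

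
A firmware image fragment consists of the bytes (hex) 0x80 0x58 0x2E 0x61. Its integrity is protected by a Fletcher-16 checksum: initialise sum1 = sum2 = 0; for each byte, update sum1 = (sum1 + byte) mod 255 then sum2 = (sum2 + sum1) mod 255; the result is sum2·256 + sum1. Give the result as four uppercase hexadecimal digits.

Running sums (mod 255):
  after byte 0 (0x80): sum1=128, sum2=128
  after byte 1 (0x58): sum1=216, sum2=89
  after byte 2 (0x2E): sum1=7, sum2=96
  after byte 3 (0x61): sum1=104, sum2=200
Checksum = sum2·256 + sum1 = 200·256 + 104 = 51304 = 0xC868.

C868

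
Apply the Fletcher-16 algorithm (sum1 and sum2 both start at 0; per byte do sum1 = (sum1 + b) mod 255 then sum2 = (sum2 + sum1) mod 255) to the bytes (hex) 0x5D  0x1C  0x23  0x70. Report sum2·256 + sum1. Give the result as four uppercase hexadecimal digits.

Running sums (mod 255):
  after byte 0 (0x5D): sum1=93, sum2=93
  after byte 1 (0x1C): sum1=121, sum2=214
  after byte 2 (0x23): sum1=156, sum2=115
  after byte 3 (0x70): sum1=13, sum2=128
Checksum = sum2·256 + sum1 = 128·256 + 13 = 32781 = 0x800D.

800D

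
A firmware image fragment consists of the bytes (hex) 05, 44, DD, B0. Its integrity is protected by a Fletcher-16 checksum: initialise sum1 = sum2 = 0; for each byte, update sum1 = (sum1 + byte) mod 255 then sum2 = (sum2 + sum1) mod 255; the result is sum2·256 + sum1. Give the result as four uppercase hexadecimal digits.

Running sums (mod 255):
  after byte 0 (05): sum1=5, sum2=5
  after byte 1 (44): sum1=73, sum2=78
  after byte 2 (DD): sum1=39, sum2=117
  after byte 3 (B0): sum1=215, sum2=77
Checksum = sum2·256 + sum1 = 77·256 + 215 = 19927 = 0x4DD7.

4DD7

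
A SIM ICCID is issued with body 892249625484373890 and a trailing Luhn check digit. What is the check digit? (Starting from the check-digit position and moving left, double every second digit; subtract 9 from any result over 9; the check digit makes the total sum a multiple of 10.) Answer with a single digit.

8

Partial digits right→left: 0 9 8 3 7 3 4 8 4 5 2 6 9 4 2 2 9 8
Double every second digit counting from the check-digit position (so the 1st, 3rd, 5th, ... of the partial from the right).
  doubled (with −9 where >9): 0 7 5 8 8 4 9 4 9 → sum 54
  kept as-is: 9 3 3 8 5 6 4 2 8 → sum 48
Total = 54 + 48 = 102.
Check digit = (10 − (102 mod 10)) mod 10 = 8.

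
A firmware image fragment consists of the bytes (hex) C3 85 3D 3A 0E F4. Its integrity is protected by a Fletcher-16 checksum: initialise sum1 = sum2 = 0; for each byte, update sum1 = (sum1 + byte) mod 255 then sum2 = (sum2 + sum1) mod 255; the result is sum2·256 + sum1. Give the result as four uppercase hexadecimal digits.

Running sums (mod 255):
  after byte 0 (C3): sum1=195, sum2=195
  after byte 1 (85): sum1=73, sum2=13
  after byte 2 (3D): sum1=134, sum2=147
  after byte 3 (3A): sum1=192, sum2=84
  after byte 4 (0E): sum1=206, sum2=35
  after byte 5 (F4): sum1=195, sum2=230
Checksum = sum2·256 + sum1 = 230·256 + 195 = 59075 = 0xE6C3.

E6C3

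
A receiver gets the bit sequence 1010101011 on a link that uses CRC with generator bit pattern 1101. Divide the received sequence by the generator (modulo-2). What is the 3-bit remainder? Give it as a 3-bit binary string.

000

Modulo-2 division of 1010101011 by 1101:
  pos 0: 1010 XOR 1101 = 0111
  pos 1: 1111 XOR 1101 = 0010
  pos 3: 1001 XOR 1101 = 0100
  pos 4: 1000 XOR 1101 = 0101
  pos 5: 1011 XOR 1101 = 0110
  pos 6: 1101 XOR 1101 = 0000
Remainder = 000 (zero — the frame passes the CRC check).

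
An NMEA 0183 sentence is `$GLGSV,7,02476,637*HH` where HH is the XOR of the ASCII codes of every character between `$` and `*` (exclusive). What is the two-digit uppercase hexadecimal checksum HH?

57

XOR the ASCII codes of the payload characters:
  'G' = 0x47 → acc = 0x47
  'L' = 0x4C → acc = 0x0B
  'G' = 0x47 → acc = 0x4C
  'S' = 0x53 → acc = 0x1F
  'V' = 0x56 → acc = 0x49
  ',' = 0x2C → acc = 0x65
  '7' = 0x37 → acc = 0x52
  ',' = 0x2C → acc = 0x7E
  '0' = 0x30 → acc = 0x4E
  '2' = 0x32 → acc = 0x7C
  '4' = 0x34 → acc = 0x48
  '7' = 0x37 → acc = 0x7F
  '6' = 0x36 → acc = 0x49
  ',' = 0x2C → acc = 0x65
  '6' = 0x36 → acc = 0x53
  '3' = 0x33 → acc = 0x60
  '7' = 0x37 → acc = 0x57
Checksum = 0x57.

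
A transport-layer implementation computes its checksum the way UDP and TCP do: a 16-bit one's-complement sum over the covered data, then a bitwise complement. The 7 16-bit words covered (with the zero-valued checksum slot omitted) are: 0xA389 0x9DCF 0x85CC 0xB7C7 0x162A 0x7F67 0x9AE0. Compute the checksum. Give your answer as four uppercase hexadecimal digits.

One's-complement addition (fold any carry out of bit 15 back into bit 0):
  0xA389 + 0x9DCF = 0x14158 → wrap carry → 0x4159
  0x4159 + 0x85CC = 0x0C725
  0xC725 + 0xB7C7 = 0x17EEC → wrap carry → 0x7EED
  0x7EED + 0x162A = 0x09517
  0x9517 + 0x7F67 = 0x1147E → wrap carry → 0x147F
  0x147F + 0x9AE0 = 0x0AF5F
One's-complement sum = 0xAF5F.
Checksum = ~0xAF5F & 0xFFFF = 0x50A0.

50A0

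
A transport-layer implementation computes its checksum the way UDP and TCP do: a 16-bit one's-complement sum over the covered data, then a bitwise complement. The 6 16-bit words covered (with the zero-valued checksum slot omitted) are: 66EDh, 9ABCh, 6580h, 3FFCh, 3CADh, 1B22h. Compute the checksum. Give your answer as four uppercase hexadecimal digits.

One's-complement addition (fold any carry out of bit 15 back into bit 0):
  0x66ED + 0x9ABC = 0x101A9 → wrap carry → 0x01AA
  0x01AA + 0x6580 = 0x0672A
  0x672A + 0x3FFC = 0x0A726
  0xA726 + 0x3CAD = 0x0E3D3
  0xE3D3 + 0x1B22 = 0x0FEF5
One's-complement sum = 0xFEF5.
Checksum = ~0xFEF5 & 0xFFFF = 0x010A.

010A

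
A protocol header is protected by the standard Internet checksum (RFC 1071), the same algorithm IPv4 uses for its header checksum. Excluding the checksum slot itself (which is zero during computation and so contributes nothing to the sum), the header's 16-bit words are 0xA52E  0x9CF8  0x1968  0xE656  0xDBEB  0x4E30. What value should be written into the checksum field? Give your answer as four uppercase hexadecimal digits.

One's-complement addition (fold any carry out of bit 15 back into bit 0):
  0xA52E + 0x9CF8 = 0x14226 → wrap carry → 0x4227
  0x4227 + 0x1968 = 0x05B8F
  0x5B8F + 0xE656 = 0x141E5 → wrap carry → 0x41E6
  0x41E6 + 0xDBEB = 0x11DD1 → wrap carry → 0x1DD2
  0x1DD2 + 0x4E30 = 0x06C02
One's-complement sum = 0x6C02.
Checksum = ~0x6C02 & 0xFFFF = 0x93FD.

93FD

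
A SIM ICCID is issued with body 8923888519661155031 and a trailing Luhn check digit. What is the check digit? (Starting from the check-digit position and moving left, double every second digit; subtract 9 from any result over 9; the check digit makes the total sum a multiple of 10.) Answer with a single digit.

Partial digits right→left: 1 3 0 5 5 1 1 6 6 9 1 5 8 8 8 3 2 9 8
Double every second digit counting from the check-digit position (so the 1st, 3rd, 5th, ... of the partial from the right).
  doubled (with −9 where >9): 2 0 1 2 3 2 7 7 4 7 → sum 35
  kept as-is: 3 5 1 6 9 5 8 3 9 → sum 49
Total = 35 + 49 = 84.
Check digit = (10 − (84 mod 10)) mod 10 = 6.

6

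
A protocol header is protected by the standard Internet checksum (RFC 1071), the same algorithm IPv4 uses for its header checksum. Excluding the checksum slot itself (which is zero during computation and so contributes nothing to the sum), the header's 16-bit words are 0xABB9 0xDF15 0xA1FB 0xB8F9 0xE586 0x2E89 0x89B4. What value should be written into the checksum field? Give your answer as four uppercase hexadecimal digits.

7C76

One's-complement addition (fold any carry out of bit 15 back into bit 0):
  0xABB9 + 0xDF15 = 0x18ACE → wrap carry → 0x8ACF
  0x8ACF + 0xA1FB = 0x12CCA → wrap carry → 0x2CCB
  0x2CCB + 0xB8F9 = 0x0E5C4
  0xE5C4 + 0xE586 = 0x1CB4A → wrap carry → 0xCB4B
  0xCB4B + 0x2E89 = 0x0F9D4
  0xF9D4 + 0x89B4 = 0x18388 → wrap carry → 0x8389
One's-complement sum = 0x8389.
Checksum = ~0x8389 & 0xFFFF = 0x7C76.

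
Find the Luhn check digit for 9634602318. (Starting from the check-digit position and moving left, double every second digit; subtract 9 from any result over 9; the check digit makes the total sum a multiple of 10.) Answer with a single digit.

Partial digits right→left: 8 1 3 2 0 6 4 3 6 9
Double every second digit counting from the check-digit position (so the 1st, 3rd, 5th, ... of the partial from the right).
  doubled (with −9 where >9): 7 6 0 8 3 → sum 24
  kept as-is: 1 2 6 3 9 → sum 21
Total = 24 + 21 = 45.
Check digit = (10 − (45 mod 10)) mod 10 = 5.

5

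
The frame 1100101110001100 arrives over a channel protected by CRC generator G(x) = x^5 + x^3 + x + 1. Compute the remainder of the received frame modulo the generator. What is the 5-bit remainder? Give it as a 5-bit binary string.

00000

Modulo-2 division of 1100101110001100 by 101011:
  pos 0: 110010 XOR 101011 = 011001
  pos 1: 110011 XOR 101011 = 011000
  pos 2: 110001 XOR 101011 = 011010
  pos 3: 110101 XOR 101011 = 011110
  pos 4: 111100 XOR 101011 = 010111
  pos 5: 101110 XOR 101011 = 000101
  pos 8: 101011 XOR 101011 = 000000
Remainder = 00000 (zero — the frame passes the CRC check).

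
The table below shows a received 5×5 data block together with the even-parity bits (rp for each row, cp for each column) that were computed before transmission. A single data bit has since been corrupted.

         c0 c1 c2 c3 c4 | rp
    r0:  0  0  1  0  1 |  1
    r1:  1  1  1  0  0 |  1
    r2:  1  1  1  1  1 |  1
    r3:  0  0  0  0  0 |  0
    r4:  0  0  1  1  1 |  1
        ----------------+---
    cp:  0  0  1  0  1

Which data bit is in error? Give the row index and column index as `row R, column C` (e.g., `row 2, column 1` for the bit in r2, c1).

Recompute each row's even parity and compare to rp:
  r0: data parity 0, sent rp 1 → mismatch
  r1: data parity 1, sent rp 1 → ok
  r2: data parity 1, sent rp 1 → ok
  r3: data parity 0, sent rp 0 → ok
  r4: data parity 1, sent rp 1 → ok
Recompute each column's even parity and compare to cp:
  c0: data parity 0, sent cp 0 → ok
  c1: data parity 0, sent cp 0 → ok
  c2: data parity 0, sent cp 1 → mismatch
  c3: data parity 0, sent cp 0 → ok
  c4: data parity 1, sent cp 1 → ok
Exactly one row (r0) and one column (c2) fail → the flipped bit is at their intersection.

row 0, column 2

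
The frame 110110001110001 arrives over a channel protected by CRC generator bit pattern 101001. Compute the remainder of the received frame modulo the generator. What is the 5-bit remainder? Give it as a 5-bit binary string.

Modulo-2 division of 110110001110001 by 101001:
  pos 0: 110110 XOR 101001 = 011111
  pos 1: 111110 XOR 101001 = 010111
  pos 2: 101110 XOR 101001 = 000111
  pos 5: 111111 XOR 101001 = 010110
  pos 6: 101100 XOR 101001 = 000101
  pos 9: 101001 XOR 101001 = 000000
Remainder = 00000 (zero — the frame passes the CRC check).

00000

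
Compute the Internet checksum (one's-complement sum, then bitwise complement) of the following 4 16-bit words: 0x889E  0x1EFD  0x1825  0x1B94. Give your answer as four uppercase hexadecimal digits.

24AB

One's-complement addition (fold any carry out of bit 15 back into bit 0):
  0x889E + 0x1EFD = 0x0A79B
  0xA79B + 0x1825 = 0x0BFC0
  0xBFC0 + 0x1B94 = 0x0DB54
One's-complement sum = 0xDB54.
Checksum = ~0xDB54 & 0xFFFF = 0x24AB.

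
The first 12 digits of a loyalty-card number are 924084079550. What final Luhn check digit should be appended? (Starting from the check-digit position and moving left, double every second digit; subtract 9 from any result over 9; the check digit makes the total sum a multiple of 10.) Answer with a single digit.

7

Partial digits right→left: 0 5 5 9 7 0 4 8 0 4 2 9
Double every second digit counting from the check-digit position (so the 1st, 3rd, 5th, ... of the partial from the right).
  doubled (with −9 where >9): 0 1 5 8 0 4 → sum 18
  kept as-is: 5 9 0 8 4 9 → sum 35
Total = 18 + 35 = 53.
Check digit = (10 − (53 mod 10)) mod 10 = 7.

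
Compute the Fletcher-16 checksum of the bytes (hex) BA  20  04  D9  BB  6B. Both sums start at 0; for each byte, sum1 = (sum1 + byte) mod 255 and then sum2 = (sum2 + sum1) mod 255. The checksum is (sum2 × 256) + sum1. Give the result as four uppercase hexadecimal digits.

Running sums (mod 255):
  after byte 0 (BA): sum1=186, sum2=186
  after byte 1 (20): sum1=218, sum2=149
  after byte 2 (04): sum1=222, sum2=116
  after byte 3 (D9): sum1=184, sum2=45
  after byte 4 (BB): sum1=116, sum2=161
  after byte 5 (6B): sum1=223, sum2=129
Checksum = sum2·256 + sum1 = 129·256 + 223 = 33247 = 0x81DF.

81DF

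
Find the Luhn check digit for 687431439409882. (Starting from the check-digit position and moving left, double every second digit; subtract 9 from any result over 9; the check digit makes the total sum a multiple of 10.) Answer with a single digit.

1

Partial digits right→left: 2 8 8 9 0 4 9 3 4 1 3 4 7 8 6
Double every second digit counting from the check-digit position (so the 1st, 3rd, 5th, ... of the partial from the right).
  doubled (with −9 where >9): 4 7 0 9 8 6 5 3 → sum 42
  kept as-is: 8 9 4 3 1 4 8 → sum 37
Total = 42 + 37 = 79.
Check digit = (10 − (79 mod 10)) mod 10 = 1.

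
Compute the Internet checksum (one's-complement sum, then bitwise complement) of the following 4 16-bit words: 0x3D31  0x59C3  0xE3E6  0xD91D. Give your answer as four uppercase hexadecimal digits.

AC06

One's-complement addition (fold any carry out of bit 15 back into bit 0):
  0x3D31 + 0x59C3 = 0x096F4
  0x96F4 + 0xE3E6 = 0x17ADA → wrap carry → 0x7ADB
  0x7ADB + 0xD91D = 0x153F8 → wrap carry → 0x53F9
One's-complement sum = 0x53F9.
Checksum = ~0x53F9 & 0xFFFF = 0xAC06.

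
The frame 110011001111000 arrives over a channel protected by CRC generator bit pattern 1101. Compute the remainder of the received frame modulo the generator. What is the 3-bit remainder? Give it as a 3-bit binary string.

Modulo-2 division of 110011001111000 by 1101:
  pos 0: 1100 XOR 1101 = 0001
  pos 3: 1110 XOR 1101 = 0011
  pos 5: 1101 XOR 1101 = 0000
  pos 9: 1110 XOR 1101 = 0011
  pos 11: 1100 XOR 1101 = 0001
Remainder = 001 (nonzero — an error is detected).

001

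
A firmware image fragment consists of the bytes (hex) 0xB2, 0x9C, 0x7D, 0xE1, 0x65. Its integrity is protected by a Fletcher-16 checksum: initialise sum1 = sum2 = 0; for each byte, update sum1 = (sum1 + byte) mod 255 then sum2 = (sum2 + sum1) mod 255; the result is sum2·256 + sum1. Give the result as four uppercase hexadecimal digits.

9114

Running sums (mod 255):
  after byte 0 (0xB2): sum1=178, sum2=178
  after byte 1 (0x9C): sum1=79, sum2=2
  after byte 2 (0x7D): sum1=204, sum2=206
  after byte 3 (0xE1): sum1=174, sum2=125
  after byte 4 (0x65): sum1=20, sum2=145
Checksum = sum2·256 + sum1 = 145·256 + 20 = 37140 = 0x9114.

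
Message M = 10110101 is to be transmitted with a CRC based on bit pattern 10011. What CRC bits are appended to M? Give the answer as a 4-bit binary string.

Append 4 zeros: 101101010000. Divide by 10011 (XOR where the leading bit is 1):
  pos 0: 10110 XOR 10011 = 00101
  pos 2: 10110 XOR 10011 = 00101
  pos 4: 10110 XOR 10011 = 00101
  pos 6: 10100 XOR 10011 = 00111
Remainder (last 4 bits) = 1110. This is the CRC / FCS.

1110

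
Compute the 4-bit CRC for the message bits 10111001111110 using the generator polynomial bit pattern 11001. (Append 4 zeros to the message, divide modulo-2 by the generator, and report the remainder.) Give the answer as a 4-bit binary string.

1101

Append 4 zeros: 101110011111100000. Divide by 11001 (XOR where the leading bit is 1):
  pos 0: 10111 XOR 11001 = 01110
  pos 1: 11100 XOR 11001 = 00101
  pos 3: 10101 XOR 11001 = 01100
  pos 4: 11001 XOR 11001 = 00000
  pos 9: 11110 XOR 11001 = 00111
  pos 11: 11100 XOR 11001 = 00101
  pos 13: 10100 XOR 11001 = 01101
Remainder (last 4 bits) = 1101. This is the CRC / FCS.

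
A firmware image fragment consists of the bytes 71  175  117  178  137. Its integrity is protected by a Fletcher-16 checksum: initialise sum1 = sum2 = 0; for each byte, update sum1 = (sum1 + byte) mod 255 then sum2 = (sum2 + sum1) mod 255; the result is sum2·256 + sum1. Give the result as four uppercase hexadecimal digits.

72A8

Running sums (mod 255):
  after byte 0 (71): sum1=71, sum2=71
  after byte 1 (175): sum1=246, sum2=62
  after byte 2 (117): sum1=108, sum2=170
  after byte 3 (178): sum1=31, sum2=201
  after byte 4 (137): sum1=168, sum2=114
Checksum = sum2·256 + sum1 = 114·256 + 168 = 29352 = 0x72A8.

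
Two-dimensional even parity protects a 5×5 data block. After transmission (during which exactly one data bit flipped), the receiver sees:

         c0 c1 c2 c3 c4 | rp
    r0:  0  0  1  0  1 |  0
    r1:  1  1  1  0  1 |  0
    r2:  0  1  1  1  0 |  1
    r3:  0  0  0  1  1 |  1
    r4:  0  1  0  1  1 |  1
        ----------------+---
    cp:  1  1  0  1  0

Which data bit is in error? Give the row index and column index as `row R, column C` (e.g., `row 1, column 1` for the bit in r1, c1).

row 3, column 2

Recompute each row's even parity and compare to rp:
  r0: data parity 0, sent rp 0 → ok
  r1: data parity 0, sent rp 0 → ok
  r2: data parity 1, sent rp 1 → ok
  r3: data parity 0, sent rp 1 → mismatch
  r4: data parity 1, sent rp 1 → ok
Recompute each column's even parity and compare to cp:
  c0: data parity 1, sent cp 1 → ok
  c1: data parity 1, sent cp 1 → ok
  c2: data parity 1, sent cp 0 → mismatch
  c3: data parity 1, sent cp 1 → ok
  c4: data parity 0, sent cp 0 → ok
Exactly one row (r3) and one column (c2) fail → the flipped bit is at their intersection.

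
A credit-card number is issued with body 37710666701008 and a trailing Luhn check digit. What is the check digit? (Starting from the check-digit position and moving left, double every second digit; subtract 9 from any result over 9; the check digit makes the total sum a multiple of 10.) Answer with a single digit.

6

Partial digits right→left: 8 0 0 1 0 7 6 6 6 0 1 7 7 3
Double every second digit counting from the check-digit position (so the 1st, 3rd, 5th, ... of the partial from the right).
  doubled (with −9 where >9): 7 0 0 3 3 2 5 → sum 20
  kept as-is: 0 1 7 6 0 7 3 → sum 24
Total = 20 + 24 = 44.
Check digit = (10 − (44 mod 10)) mod 10 = 6.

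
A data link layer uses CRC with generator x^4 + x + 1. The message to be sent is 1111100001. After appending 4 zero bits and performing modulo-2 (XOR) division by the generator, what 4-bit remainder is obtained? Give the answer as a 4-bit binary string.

Append 4 zeros: 11111000010000. Divide by 10011 (XOR where the leading bit is 1):
  pos 0: 11111 XOR 10011 = 01100
  pos 1: 11000 XOR 10011 = 01011
  pos 2: 10110 XOR 10011 = 00101
  pos 4: 10100 XOR 10011 = 00111
  pos 6: 11110 XOR 10011 = 01101
  pos 7: 11010 XOR 10011 = 01001
  pos 8: 10010 XOR 10011 = 00001
Remainder (last 4 bits) = 0010. This is the CRC / FCS.

0010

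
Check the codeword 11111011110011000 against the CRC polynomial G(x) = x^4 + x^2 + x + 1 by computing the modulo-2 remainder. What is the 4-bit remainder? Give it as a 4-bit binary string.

0010

Modulo-2 division of 11111011110011000 by 10111:
  pos 0: 11111 XOR 10111 = 01000
  pos 1: 10000 XOR 10111 = 00111
  pos 3: 11111 XOR 10111 = 01000
  pos 4: 10001 XOR 10111 = 00110
  pos 6: 11010 XOR 10111 = 01101
  pos 7: 11010 XOR 10111 = 01101
  pos 8: 11011 XOR 10111 = 01100
  pos 9: 11001 XOR 10111 = 01110
  pos 10: 11100 XOR 10111 = 01011
  pos 11: 10110 XOR 10111 = 00001
Remainder = 0010 (nonzero — an error is detected).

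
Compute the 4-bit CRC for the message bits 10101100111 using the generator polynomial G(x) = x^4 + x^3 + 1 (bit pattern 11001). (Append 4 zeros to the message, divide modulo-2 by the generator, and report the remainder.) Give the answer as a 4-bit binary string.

Append 4 zeros: 101011001110000. Divide by 11001 (XOR where the leading bit is 1):
  pos 0: 10101 XOR 11001 = 01100
  pos 1: 11001 XOR 11001 = 00000
  pos 8: 11100 XOR 11001 = 00101
  pos 10: 10100 XOR 11001 = 01101
Remainder (last 4 bits) = 1101. This is the CRC / FCS.

1101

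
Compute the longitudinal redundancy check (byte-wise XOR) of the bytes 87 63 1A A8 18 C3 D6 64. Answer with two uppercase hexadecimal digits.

XOR the bytes together:
  start with 0x87
  0x87 ⊕ 0x63 = 0xE4
  0xE4 ⊕ 0x1A = 0xFE
  0xFE ⊕ 0xA8 = 0x56
  0x56 ⊕ 0x18 = 0x4E
  0x4E ⊕ 0xC3 = 0x8D
  0x8D ⊕ 0xD6 = 0x5B
  0x5B ⊕ 0x64 = 0x3F

3F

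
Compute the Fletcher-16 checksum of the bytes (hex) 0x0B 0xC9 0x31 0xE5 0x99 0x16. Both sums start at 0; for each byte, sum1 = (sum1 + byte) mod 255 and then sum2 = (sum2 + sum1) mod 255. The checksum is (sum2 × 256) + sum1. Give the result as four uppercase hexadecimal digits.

F29B

Running sums (mod 255):
  after byte 0 (0x0B): sum1=11, sum2=11
  after byte 1 (0xC9): sum1=212, sum2=223
  after byte 2 (0x31): sum1=6, sum2=229
  after byte 3 (0xE5): sum1=235, sum2=209
  after byte 4 (0x99): sum1=133, sum2=87
  after byte 5 (0x16): sum1=155, sum2=242
Checksum = sum2·256 + sum1 = 242·256 + 155 = 62107 = 0xF29B.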